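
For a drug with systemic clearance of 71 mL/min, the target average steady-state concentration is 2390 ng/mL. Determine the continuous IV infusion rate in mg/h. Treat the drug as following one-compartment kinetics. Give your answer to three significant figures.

CL = 71 mL/min × 60/1000 = 4.260 L/h
C = 2390 ng/mL = 2.390 mg/L
Rate = CL × Css = 4.260 × 2.39 = 10.18 mg/h

10.2 mg/h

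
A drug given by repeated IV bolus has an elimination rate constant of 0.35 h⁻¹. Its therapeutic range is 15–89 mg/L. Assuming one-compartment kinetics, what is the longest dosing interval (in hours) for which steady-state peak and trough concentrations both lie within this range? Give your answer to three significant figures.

Between IV bolus doses, concentration decays as C = C₀·e^(−kτ), so C_peak/C_trough = e^(kτ).
τ_max = ln(C_peak/C_trough) / k = ln(89/15) / 0.3500 = 1.781 / 0.3500 = 5.089 h

5.09 h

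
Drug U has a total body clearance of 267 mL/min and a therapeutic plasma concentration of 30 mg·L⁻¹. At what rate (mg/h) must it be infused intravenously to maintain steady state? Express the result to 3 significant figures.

Convert clearance: 267 mL/min × 60 min/h ÷ 1000 mL/L = 16.02 L/h
At steady state, infusion rate equals elimination rate: rate in = CL × Css.
Rate = CL × Css = 16.02 × 30 = 480.6 mg/h

481 mg/h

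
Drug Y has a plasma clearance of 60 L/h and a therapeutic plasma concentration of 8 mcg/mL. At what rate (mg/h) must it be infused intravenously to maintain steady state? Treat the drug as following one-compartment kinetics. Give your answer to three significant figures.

Infusion rate = CL · Css = 60.00 L/h × 8 mg/L = 480.0 mg/h

480 mg/h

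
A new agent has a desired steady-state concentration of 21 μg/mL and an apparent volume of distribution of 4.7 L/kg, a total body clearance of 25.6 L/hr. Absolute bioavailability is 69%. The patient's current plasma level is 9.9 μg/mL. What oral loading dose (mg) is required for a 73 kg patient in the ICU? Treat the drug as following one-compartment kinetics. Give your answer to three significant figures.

Total Vd = 4.7 × 73 = 343.1 L
Loading dose depends on Vd (not clearance): it fills the distribution volume.
Concentration deficit ΔC = 21 − 9.9 = 11.10 mg/L
LD = Vd × ΔC / F = 343.1 × 11.10 / 0.69 = 5519 mg

5520 mg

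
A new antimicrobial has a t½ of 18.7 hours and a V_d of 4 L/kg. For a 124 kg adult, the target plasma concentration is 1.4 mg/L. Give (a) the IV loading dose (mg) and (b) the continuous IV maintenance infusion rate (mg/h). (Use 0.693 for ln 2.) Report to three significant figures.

Vd = 4 L/kg × 124 kg = 496.0 L
LD = Vd × C = 496.0 × 1.4 = 694.4 mg
CL = 0.693 × Vd / t½ = 0.693 × 496.0 / 18.7 = 18.38 L/h
Infusion rate = CL × Css = 18.38 × 1.4 = 25.73 mg/h

(a) 694 mg; (b) 25.7 mg/h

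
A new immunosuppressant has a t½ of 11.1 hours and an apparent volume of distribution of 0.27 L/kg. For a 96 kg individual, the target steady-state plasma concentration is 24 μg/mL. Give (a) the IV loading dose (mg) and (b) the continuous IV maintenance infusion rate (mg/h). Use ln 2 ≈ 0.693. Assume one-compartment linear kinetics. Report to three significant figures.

(a) 622 mg; (b) 38.8 mg/h

Vd = 0.27 L/kg × 96 kg = 25.92 L
LD = Vd × C = 25.92 × 24 = 622.1 mg
CL = 0.693 × Vd / t½ = 0.693 × 25.92 / 11.1 = 1.618 L/h
Infusion rate = CL × Css = 1.618 × 24 = 38.83 mg/h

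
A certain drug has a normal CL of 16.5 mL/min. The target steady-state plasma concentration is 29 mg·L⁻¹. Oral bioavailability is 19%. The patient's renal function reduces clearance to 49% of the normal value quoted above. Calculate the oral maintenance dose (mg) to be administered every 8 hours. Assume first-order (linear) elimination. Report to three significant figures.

592 mg

CL = 16.5 mL/min × 60/1000 = 0.9900 L/h
Patient clearance = 0.49 × 0.9900 = 0.4851 L/h
D = CL × Css × τ / F = 0.4851 × 29 × 8 / 0.19 = 592.3 mg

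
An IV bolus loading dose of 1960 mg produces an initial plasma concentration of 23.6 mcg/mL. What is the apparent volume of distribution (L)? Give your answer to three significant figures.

Immediately after an IV bolus, C₀ = Dose / Vd, so Vd = Dose / C₀.
Vd = 1960 / 23.6 = 83.05 L

83.1 L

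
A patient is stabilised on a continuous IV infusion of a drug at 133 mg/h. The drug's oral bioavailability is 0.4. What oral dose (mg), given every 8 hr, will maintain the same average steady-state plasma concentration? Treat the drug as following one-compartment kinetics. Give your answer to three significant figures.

To maintain the same Css, the systemic dosing rate must be unchanged: F·D/τ = infusion rate.
D = rate × τ / F = 133 × 8 / 0.4 = 2660 mg

2660 mg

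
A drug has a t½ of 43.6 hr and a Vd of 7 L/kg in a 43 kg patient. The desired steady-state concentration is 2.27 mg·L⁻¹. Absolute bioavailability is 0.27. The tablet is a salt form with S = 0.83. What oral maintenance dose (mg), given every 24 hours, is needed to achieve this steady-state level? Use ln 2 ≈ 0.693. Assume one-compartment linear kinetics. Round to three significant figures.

Vd = 7 L/kg × 43 kg = 301.0 L
CL = 0.693 × Vd / t½ = 0.693 × 301.0 / 43.6 = 4.784 L/h
D = CL × Css × τ / F / S = 4.784 × 2.27 × 24 / 0.27 / 0.83 = 1163 mg

1160 mg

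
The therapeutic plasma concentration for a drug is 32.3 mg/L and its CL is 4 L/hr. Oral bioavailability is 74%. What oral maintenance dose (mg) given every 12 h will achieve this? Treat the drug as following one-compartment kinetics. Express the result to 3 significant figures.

D = CL × Css × τ / F = 4.000 × 32.3 × 12 / 0.74 = 2095 mg

2100 mg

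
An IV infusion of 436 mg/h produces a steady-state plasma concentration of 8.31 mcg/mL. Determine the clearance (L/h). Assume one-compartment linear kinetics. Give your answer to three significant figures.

At steady state, infusion rate = CL × Css, so CL = rate / Css.
CL = 436 / 8.31 = 52.47 L/h

52.5 L/h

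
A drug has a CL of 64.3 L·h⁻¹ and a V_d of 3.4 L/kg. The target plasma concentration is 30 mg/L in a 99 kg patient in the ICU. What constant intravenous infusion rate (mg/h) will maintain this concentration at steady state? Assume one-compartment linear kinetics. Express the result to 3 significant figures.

1930 mg/h

Rate = CL × Css = 64.30 × 30 = 1929 mg/h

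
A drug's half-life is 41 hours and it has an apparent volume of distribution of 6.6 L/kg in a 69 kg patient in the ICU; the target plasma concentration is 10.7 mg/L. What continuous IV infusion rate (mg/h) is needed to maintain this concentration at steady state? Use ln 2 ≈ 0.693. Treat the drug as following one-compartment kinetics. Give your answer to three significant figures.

82.4 mg/h

Total Vd = 6.6 × 69 = 455.4 L
CL = ln 2 · Vd / t½ = 0.693 × 455.4 / 41 = 7.697 L/h
Infusion rate = CL × Css = 7.697 × 10.7 = 82.36 mg/h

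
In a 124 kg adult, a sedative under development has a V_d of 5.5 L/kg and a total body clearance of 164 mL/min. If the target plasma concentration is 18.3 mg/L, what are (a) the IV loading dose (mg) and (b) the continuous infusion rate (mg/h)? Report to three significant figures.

(a) 12500 mg; (b) 180 mg/h

Total Vd = 5.5 × 124 = 682.0 L
Loading dose = Vd × C = 682.0 × 18.3 = 12480 mg
Convert clearance: 164 mL/min × 60 min/h ÷ 1000 mL/L = 9.840 L/h
Maintenance: replace elimination → rate = CL × Css = 9.840 × 18.3 = 180.1 mg/h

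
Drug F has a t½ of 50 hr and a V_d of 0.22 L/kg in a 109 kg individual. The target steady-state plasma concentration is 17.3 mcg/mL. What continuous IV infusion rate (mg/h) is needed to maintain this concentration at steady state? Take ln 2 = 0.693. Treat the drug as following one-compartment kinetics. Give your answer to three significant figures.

Vd = 0.22 L/kg × 109 kg = 23.98 L
CL = ln 2 · Vd / t½ = 0.693 × 23.98 / 50 = 0.3324 L/h
Infusion rate = CL × Css = 0.3324 × 17.3 = 5.751 mg/h

5.75 mg/h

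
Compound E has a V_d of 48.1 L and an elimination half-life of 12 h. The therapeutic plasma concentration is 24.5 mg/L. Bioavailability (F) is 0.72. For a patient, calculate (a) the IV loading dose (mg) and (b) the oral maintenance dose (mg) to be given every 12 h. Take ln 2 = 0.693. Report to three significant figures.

LD = Vd × C = 48.10 × 24.5 = 1178 mg
CL = 0.693 × Vd / t½ = 0.693 × 48.10 / 12 = 2.778 L/h
D = CL × Css × τ / F = 2.778 × 24.5 × 12 / 0.72 = 1134 mg

(a) 1180 mg; (b) 1130 mg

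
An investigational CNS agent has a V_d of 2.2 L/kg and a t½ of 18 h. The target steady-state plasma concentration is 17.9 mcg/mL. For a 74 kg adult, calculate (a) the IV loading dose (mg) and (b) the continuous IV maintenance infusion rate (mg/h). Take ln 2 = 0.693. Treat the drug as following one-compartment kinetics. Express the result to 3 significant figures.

Total Vd = 2.2 × 74 = 162.8 L
LD = Vd × C = 162.8 × 17.9 = 2914 mg
CL = 0.693 × Vd / t½ = 0.693 × 162.8 / 18 = 6.268 L/h
Infusion rate = CL × Css = 6.268 × 17.9 = 112.2 mg/h

(a) 2910 mg; (b) 112 mg/h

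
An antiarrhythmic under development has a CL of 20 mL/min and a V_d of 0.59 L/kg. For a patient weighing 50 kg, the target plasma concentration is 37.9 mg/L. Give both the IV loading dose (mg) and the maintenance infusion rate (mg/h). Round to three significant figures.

Vd(total) = 50 kg × 0.59 L/kg = 29.50 L
Loading: fill Vd to C_target → 29.50 L × 37.9 mg/L = 1118 mg
CL = 20 mL/min = 20 × 0.06 = 1.200 L/h
Infusion rate = 1.200 L/h × 37.9 mg/L = 45.48 mg/h

(a) 1120 mg; (b) 45.5 mg/h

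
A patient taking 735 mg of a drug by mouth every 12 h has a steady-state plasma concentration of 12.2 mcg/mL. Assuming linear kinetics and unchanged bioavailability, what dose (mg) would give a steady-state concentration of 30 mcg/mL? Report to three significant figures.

1810 mg

With linear kinetics, Css is proportional to dose rate (D/τ) at fixed clearance.
D₂ = D₁ × (Css,target / Css,current) = 735 × 30/12.2 = 1807 mg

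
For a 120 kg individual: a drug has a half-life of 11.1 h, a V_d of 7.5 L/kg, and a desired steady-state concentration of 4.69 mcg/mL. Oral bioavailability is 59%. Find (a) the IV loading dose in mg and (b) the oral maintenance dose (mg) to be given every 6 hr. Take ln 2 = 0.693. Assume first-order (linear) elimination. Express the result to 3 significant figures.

Vd = 7.5 L/kg × 120 kg = 900.0 L
LD = Vd × C = 900.0 × 4.69 = 4221 mg
CL = 0.693 × Vd / t½ = 0.693 × 900.0 / 11.1 = 56.19 L/h
D = CL × Css × τ / F = 56.19 × 4.69 × 6 / 0.59 = 2680 mg

(a) 4220 mg; (b) 2680 mg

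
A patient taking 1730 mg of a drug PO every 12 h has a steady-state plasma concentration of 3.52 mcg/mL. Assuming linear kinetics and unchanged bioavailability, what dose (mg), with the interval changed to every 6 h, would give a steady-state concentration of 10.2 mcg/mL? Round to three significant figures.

With linear kinetics, Css is proportional to dose rate (D/τ) at fixed clearance.
D₂ = D₁ × (Css,target / Css,current) × (τ₂/τ₁) = 1730 × (10.2/3.52) × (6/12) = 2507 mg

2510 mg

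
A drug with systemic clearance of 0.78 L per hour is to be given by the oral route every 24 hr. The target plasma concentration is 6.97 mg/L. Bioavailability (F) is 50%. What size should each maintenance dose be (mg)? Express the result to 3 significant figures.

261 mg

D = CL × Css × τ / F = 0.7800 × 6.97 × 24 / 0.5 = 261.0 mg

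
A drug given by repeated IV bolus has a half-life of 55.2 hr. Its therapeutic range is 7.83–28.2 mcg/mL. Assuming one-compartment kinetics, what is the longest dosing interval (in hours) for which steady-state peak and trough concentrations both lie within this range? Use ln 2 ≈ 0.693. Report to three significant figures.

102 h

k = 0.693 / t½ = 0.693 / 55.2 = 0.01255 h⁻¹
Between IV bolus doses, concentration decays as C = C₀·e^(−kτ), so C_peak/C_trough = e^(kτ).
τ_max = ln(C_peak/C_trough) / k = ln(28.2/7.83) / 0.01255 = 1.281 / 0.01255 = 102.1 h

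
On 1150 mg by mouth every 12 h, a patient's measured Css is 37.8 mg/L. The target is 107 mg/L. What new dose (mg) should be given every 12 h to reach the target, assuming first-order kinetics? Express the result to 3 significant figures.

3260 mg

For first-order elimination, Css ∝ F·D/(CL·τ); F and CL are unchanged, so Css ∝ D/τ.
D₂ = D₁ × (Css,target / Css,current) = 1150 × 107/37.8 = 3255 mg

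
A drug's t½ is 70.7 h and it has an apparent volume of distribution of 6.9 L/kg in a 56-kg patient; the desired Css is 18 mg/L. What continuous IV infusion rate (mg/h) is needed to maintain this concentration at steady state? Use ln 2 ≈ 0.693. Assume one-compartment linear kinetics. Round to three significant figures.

68.2 mg/h

Total Vd = 6.9 × 56 = 386.4 L
CL = ln 2 · Vd / t½ = 0.693 × 386.4 / 70.7 = 3.787 L/h
Infusion rate = CL × Css = 3.787 × 18 = 68.17 mg/h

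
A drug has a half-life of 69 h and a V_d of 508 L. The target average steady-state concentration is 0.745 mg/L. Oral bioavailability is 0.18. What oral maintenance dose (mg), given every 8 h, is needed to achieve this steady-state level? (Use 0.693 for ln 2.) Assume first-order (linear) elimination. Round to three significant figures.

k = 0.693/69 = 0.01004 h⁻¹, so CL = k·Vd = 0.01004 × 508.0 = 5.100 L/h
D = CL × Css × τ / F = 5.100 × 0.745 × 8 / 0.18 = 168.9 mg

169 mg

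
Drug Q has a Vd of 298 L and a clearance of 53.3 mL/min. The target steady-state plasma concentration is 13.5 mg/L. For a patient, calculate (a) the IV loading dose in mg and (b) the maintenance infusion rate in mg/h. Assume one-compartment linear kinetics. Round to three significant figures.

(a) 4020 mg; (b) 43.2 mg/h

Loading dose = Vd × C = 298.0 × 13.5 = 4023 mg
Convert clearance: 53.3 mL/min × 60 min/h ÷ 1000 mL/L = 3.198 L/h
Infusion rate = 3.198 L/h × 13.5 mg/L = 43.17 mg/h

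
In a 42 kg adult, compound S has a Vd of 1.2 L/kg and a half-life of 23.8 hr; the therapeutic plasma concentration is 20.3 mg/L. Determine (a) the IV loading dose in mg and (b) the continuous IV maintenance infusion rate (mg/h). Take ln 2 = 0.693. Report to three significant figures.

(a) 1020 mg; (b) 29.8 mg/h

Vd(total) = 42 kg × 1.2 L/kg = 50.40 L
LD = Vd × C = 50.40 × 20.3 = 1023 mg
CL = 0.693 × Vd / t½ = 0.693 × 50.40 / 23.8 = 1.468 L/h
Infusion rate = CL × Css = 1.468 × 20.3 = 29.80 mg/h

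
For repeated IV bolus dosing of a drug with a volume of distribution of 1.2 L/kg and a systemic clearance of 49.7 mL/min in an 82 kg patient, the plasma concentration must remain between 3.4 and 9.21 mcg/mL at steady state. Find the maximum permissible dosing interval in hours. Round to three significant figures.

Total Vd = 1.2 × 82 = 98.40 L
CL = 49.7 mL/min × 60/1000 = 2.982 L/h
k = CL / Vd = 2.982 / 98.40 = 0.03030 h⁻¹
Between IV bolus doses, concentration decays as C = C₀·e^(−kτ), so C_peak/C_trough = e^(kτ).
τ_max = ln(C_peak/C_trough) / k = ln(9.21/3.4) / 0.03030 = 0.9965 / 0.03030 = 32.89 h

32.9 h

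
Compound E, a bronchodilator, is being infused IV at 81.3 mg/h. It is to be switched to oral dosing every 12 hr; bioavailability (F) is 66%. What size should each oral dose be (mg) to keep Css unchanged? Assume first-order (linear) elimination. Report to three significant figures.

1480 mg

To maintain the same Css, the systemic dosing rate must be unchanged: F·D/τ = infusion rate.
D = rate × τ / F = 81.3 × 12 / 0.66 = 1478 mg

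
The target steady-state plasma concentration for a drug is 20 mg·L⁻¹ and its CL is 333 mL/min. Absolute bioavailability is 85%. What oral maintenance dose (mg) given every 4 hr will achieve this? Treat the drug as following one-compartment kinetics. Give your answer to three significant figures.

1880 mg

CL = 333 mL/min × 60/1000 = 19.98 L/h
D = CL × Css × τ / F = 19.98 × 20 × 4 / 0.85 = 1880 mg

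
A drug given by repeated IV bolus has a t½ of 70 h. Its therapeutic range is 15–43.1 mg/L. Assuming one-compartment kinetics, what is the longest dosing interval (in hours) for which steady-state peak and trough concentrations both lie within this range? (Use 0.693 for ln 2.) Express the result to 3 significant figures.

k = 0.693 / t½ = 0.693 / 70 = 0.009900 h⁻¹
Between IV bolus doses, concentration decays as C = C₀·e^(−kτ), so C_peak/C_trough = e^(kτ).
τ_max = ln(C_peak/C_trough) / k = ln(43.1/15) / 0.009900 = 1.055 / 0.009900 = 106.6 h

107 h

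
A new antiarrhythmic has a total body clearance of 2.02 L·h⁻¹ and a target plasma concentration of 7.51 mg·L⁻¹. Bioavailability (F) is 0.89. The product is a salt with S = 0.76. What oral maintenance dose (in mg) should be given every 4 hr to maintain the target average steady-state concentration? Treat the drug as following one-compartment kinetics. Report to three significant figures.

At steady state, dose per interval replaces the amount cleared in that interval: F·S·D/τ = CL·Css.
D = CL × Css × τ / F / S = 2.020 × 7.51 × 4 / 0.89 / 0.76 = 89.71 mg

89.7 mg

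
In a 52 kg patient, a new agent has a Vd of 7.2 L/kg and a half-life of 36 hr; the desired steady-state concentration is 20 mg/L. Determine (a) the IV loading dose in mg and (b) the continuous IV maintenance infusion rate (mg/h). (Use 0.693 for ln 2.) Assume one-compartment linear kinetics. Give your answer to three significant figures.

(a) 7490 mg; (b) 144 mg/h

Vd = 7.2 L/kg × 52 kg = 374.4 L
LD = Vd × C = 374.4 × 20 = 7488 mg
CL = 0.693 × Vd / t½ = 0.693 × 374.4 / 36 = 7.207 L/h
Infusion rate = CL × Css = 7.207 × 20 = 144.1 mg/h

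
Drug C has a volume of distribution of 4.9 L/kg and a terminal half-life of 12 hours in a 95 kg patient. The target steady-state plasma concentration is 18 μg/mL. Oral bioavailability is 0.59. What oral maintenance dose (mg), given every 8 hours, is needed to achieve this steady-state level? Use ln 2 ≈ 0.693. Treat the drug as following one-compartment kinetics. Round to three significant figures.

6560 mg

Vd(total) = 95 kg × 4.9 L/kg = 465.5 L
CL = ln 2 · Vd / t½ = 0.693 × 465.5 / 12 = 26.88 L/h
D = CL × Css × τ / F = 26.88 × 18 × 8 / 0.59 = 6561 mg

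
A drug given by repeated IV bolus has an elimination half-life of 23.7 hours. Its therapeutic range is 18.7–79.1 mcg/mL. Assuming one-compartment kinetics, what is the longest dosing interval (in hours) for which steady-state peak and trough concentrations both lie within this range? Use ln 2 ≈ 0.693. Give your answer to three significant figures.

k = 0.693 / t½ = 0.693 / 23.7 = 0.02924 h⁻¹
Between IV bolus doses, concentration decays as C = C₀·e^(−kτ), so C_peak/C_trough = e^(kτ).
τ_max = ln(C_peak/C_trough) / k = ln(79.1/18.7) / 0.02924 = 1.442 / 0.02924 = 49.32 h

49.3 h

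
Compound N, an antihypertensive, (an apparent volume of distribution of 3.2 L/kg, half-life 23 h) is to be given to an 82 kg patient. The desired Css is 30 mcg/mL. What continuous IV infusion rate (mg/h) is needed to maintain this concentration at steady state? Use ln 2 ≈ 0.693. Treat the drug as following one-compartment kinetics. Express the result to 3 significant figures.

Vd = 3.2 L/kg × 82 kg = 262.4 L
k = 0.693/23 = 0.03013 h⁻¹, so CL = k·Vd = 0.03013 × 262.4 = 7.906 L/h
Infusion rate = CL × Css = 7.906 × 30 = 237.2 mg/h

237 mg/h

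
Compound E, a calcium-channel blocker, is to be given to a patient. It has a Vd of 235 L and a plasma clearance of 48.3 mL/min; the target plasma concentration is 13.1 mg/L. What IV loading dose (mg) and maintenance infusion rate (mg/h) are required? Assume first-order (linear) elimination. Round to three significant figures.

Loading: fill Vd to C_target → 235.0 L × 13.1 mg/L = 3079 mg
Convert clearance: 48.3 mL/min × 60 min/h ÷ 1000 mL/L = 2.898 L/h
Infusion rate = 2.898 L/h × 13.1 mg/L = 37.96 mg/h

(a) 3080 mg; (b) 38.0 mg/h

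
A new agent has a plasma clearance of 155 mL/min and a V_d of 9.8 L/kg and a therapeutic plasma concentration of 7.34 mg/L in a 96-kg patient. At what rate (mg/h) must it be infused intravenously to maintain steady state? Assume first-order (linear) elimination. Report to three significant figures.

CL = 155 mL/min = 155 × 0.06 = 9.300 L/h
Rate = CL × Css = 9.300 × 7.34 = 68.26 mg/h

68.3 mg/h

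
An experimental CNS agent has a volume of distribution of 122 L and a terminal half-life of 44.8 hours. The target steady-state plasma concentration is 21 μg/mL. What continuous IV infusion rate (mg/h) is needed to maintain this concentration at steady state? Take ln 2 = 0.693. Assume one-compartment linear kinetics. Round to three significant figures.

CL = ln 2 · Vd / t½ = 0.693 × 122.0 / 44.8 = 1.887 L/h
Infusion rate = CL × Css = 1.887 × 21 = 39.63 mg/h

39.6 mg/h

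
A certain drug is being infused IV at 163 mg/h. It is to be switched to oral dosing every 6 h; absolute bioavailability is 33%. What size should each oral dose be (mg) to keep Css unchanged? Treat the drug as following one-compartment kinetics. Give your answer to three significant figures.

2960 mg

To maintain the same Css, the systemic dosing rate must be unchanged: F·D/τ = infusion rate.
D = rate × τ / F = 163 × 6 / 0.33 = 2964 mg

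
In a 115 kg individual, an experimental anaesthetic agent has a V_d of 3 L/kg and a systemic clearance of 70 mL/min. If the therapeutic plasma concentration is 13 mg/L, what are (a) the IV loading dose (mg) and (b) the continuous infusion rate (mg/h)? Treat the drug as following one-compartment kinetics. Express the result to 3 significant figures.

(a) 4490 mg; (b) 54.6 mg/h

Vd = 3 L/kg × 115 kg = 345.0 L
Loading: fill Vd to C_target → 345.0 L × 13 mg/L = 4485 mg
CL = 70 mL/min = 70 × 0.06 = 4.200 L/h
Maintenance: replace elimination → rate = CL × Css = 4.200 × 13 = 54.60 mg/h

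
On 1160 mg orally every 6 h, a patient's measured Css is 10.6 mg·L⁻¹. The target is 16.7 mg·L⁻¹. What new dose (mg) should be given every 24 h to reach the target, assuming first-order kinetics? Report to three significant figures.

For first-order elimination, Css ∝ F·D/(CL·τ); F and CL are unchanged, so Css ∝ D/τ.
D₂ = D₁ × (Css,target / Css,current) × (τ₂/τ₁) = 1160 × (16.7/10.6) × (24/6) = 7310 mg

7310 mg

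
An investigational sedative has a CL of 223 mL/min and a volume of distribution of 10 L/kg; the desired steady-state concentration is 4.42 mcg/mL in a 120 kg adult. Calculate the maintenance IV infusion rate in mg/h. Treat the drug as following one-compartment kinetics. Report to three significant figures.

CL = 223 mL/min × 60/1000 = 13.38 L/h
R₀ = 13.38 × 4.42 = 59.14 mg/h

59.1 mg/h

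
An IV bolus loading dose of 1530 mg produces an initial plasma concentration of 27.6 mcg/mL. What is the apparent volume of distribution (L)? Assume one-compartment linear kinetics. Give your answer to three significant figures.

Immediately after an IV bolus, C₀ = Dose / Vd, so Vd = Dose / C₀.
Vd = 1530 / 27.6 = 55.43 L

55.4 L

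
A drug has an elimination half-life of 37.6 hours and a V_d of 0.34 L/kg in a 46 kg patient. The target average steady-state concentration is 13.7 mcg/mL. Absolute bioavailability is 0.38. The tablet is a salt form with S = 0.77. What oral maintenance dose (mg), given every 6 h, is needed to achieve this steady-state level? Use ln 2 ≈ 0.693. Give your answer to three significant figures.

81.0 mg

Vd(total) = 46 kg × 0.34 L/kg = 15.64 L
CL = ln 2 · Vd / t½ = 0.693 × 15.64 / 37.6 = 0.2883 L/h
D = CL × Css × τ / F / S = 0.2883 × 13.7 × 6 / 0.38 / 0.77 = 80.99 mg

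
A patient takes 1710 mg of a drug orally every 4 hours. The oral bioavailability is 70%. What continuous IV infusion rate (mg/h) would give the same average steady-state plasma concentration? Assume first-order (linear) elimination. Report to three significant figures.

Equivalent systemic input: infusion rate = F·D/τ.
Rate = 0.7 × 1710 / 4 = 299.3 mg/h

299 mg/h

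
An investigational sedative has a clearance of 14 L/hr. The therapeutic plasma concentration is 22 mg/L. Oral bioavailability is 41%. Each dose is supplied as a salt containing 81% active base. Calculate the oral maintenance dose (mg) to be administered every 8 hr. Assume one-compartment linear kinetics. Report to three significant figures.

7420 mg

At steady state, dose per interval replaces the amount cleared in that interval: F·S·D/τ = CL·Css.
D = CL × Css × τ / F / S = 14.00 × 22 × 8 / 0.41 / 0.81 = 7419 mg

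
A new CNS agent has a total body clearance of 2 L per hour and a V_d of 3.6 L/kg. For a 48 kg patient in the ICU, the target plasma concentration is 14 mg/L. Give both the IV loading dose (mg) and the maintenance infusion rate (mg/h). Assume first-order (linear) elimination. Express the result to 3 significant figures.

Total Vd = 3.6 × 48 = 172.8 L
Loading dose = Vd × C = 172.8 × 14 = 2419 mg
Maintenance: replace elimination → rate = CL × Css = 2.000 × 14 = 28.00 mg/h

(a) 2420 mg; (b) 28.0 mg/h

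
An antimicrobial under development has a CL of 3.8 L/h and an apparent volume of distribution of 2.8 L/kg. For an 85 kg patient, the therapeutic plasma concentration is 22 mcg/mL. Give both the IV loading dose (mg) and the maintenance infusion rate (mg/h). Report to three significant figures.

(a) 5240 mg; (b) 83.6 mg/h

Total Vd = 2.8 × 85 = 238.0 L
Loading dose = Vd × C = 238.0 × 22 = 5236 mg
Maintenance: replace elimination → rate = CL × Css = 3.800 × 22 = 83.60 mg/h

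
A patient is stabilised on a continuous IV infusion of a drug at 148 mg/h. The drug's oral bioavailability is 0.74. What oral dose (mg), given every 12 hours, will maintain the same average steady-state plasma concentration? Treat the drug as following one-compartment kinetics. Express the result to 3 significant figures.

2400 mg

To maintain the same Css, the systemic dosing rate must be unchanged: F·D/τ = infusion rate.
D = rate × τ / F = 148 × 12 / 0.74 = 2400 mg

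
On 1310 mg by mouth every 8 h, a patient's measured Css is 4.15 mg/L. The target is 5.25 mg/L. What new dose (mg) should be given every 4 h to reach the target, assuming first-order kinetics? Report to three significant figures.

With linear kinetics, Css is proportional to dose rate (D/τ) at fixed clearance.
D₂ = D₁ × (Css,target / Css,current) × (τ₂/τ₁) = 1310 × (5.25/4.15) × (4/8) = 828.6 mg

829 mg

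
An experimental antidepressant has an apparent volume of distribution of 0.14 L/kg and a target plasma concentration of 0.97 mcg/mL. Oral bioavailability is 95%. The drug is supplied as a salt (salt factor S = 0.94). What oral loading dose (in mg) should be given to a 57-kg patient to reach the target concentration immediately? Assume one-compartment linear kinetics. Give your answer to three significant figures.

8.67 mg

Total Vd = 0.14 × 57 = 7.980 L
LD = Vd × C / F / S = 7.980 × 0.9700 / 0.95 / 0.94 = 8.668 mg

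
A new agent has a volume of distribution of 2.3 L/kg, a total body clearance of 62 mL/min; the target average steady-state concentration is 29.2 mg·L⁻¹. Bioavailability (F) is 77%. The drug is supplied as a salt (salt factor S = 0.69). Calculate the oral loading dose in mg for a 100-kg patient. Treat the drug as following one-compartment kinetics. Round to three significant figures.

12600 mg

Total Vd = 2.3 × 100 = 230.0 L
The loading dose fills Vd to the target concentration.
LD = Vd × C / F / S = 230.0 × 29.20 / 0.77 / 0.69 = 12640 mg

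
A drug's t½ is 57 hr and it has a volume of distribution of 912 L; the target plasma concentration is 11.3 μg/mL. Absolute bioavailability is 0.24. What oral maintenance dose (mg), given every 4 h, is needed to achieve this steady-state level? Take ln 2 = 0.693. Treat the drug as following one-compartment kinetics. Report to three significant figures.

2090 mg

CL = ln 2 · Vd / t½ = 0.693 × 912.0 / 57 = 11.09 L/h
D = CL × Css × τ / F = 11.09 × 11.3 × 4 / 0.24 = 2089 mg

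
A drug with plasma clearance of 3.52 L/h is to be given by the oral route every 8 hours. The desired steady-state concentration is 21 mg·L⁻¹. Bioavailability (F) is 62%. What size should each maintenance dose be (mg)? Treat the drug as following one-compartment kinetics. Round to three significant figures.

954 mg

At steady state, dose per interval replaces the amount cleared in that interval: F·D/τ = CL·Css.
D = CL × Css × τ / F = 3.520 × 21 × 8 / 0.62 = 953.8 mg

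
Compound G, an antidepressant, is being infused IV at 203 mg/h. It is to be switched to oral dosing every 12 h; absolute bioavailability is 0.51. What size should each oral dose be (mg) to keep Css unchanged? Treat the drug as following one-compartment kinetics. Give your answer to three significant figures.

4780 mg

To maintain the same Css, the systemic dosing rate must be unchanged: F·D/τ = infusion rate.
D = rate × τ / F = 203 × 12 / 0.51 = 4776 mg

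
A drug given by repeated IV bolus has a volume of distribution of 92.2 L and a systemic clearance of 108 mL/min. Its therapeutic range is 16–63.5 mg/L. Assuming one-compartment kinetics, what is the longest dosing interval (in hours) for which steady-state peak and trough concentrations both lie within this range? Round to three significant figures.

CL = 108 mL/min × 60/1000 = 6.480 L/h
k = CL / Vd = 6.480 / 92.20 = 0.07028 h⁻¹
Between IV bolus doses, concentration decays as C = C₀·e^(−kτ), so C_peak/C_trough = e^(kτ).
τ_max = ln(C_peak/C_trough) / k = ln(63.5/16) / 0.07028 = 1.378 / 0.07028 = 19.61 h

19.6 h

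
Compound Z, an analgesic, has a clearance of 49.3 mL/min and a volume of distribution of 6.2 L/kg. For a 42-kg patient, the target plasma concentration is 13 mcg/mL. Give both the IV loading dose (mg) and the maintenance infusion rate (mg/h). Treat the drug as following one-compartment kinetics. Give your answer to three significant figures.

Vd = 6.2 L/kg × 42 kg = 260.4 L
Loading dose = Vd × C = 260.4 × 13 = 3385 mg
CL = 49.3 mL/min = 49.3 × 0.06 = 2.958 L/h
Maintenance infusion rate = CL × Css = 2.958 × 13 = 38.45 mg/h

(a) 3390 mg; (b) 38.5 mg/h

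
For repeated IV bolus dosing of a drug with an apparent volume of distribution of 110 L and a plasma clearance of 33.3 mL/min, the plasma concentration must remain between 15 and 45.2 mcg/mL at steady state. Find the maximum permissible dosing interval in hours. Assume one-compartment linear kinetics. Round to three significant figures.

CL = 33.3 mL/min × 60/1000 = 1.998 L/h
k = CL / Vd = 1.998 / 110.0 = 0.01816 h⁻¹
Between IV bolus doses, concentration decays as C = C₀·e^(−kτ), so C_peak/C_trough = e^(kτ).
τ_max = ln(C_peak/C_trough) / k = ln(45.2/15) / 0.01816 = 1.103 / 0.01816 = 60.74 h

60.7 h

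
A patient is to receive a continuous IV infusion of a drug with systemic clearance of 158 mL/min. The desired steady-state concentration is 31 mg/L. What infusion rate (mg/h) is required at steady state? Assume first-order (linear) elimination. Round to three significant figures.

Convert clearance: 158 mL/min × 60 min/h ÷ 1000 mL/L = 9.480 L/h
At steady state, infusion rate equals elimination rate: rate in = CL × Css.
Infusion rate = CL · Css = 9.480 L/h × 31 mg/L = 293.9 mg/h

294 mg/h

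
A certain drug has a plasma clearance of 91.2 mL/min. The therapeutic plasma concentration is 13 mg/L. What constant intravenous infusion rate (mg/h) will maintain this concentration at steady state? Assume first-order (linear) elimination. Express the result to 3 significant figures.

71.1 mg/h

Convert clearance: 91.2 mL/min × 60 min/h ÷ 1000 mL/L = 5.472 L/h
At steady state, infusion rate equals elimination rate: rate in = CL × Css.
R₀ = 5.472 × 13 = 71.14 mg/h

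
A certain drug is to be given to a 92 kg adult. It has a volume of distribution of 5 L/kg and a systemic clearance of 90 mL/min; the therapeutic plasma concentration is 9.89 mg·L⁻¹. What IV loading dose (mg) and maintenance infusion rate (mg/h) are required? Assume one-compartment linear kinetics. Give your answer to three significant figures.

(a) 4550 mg; (b) 53.4 mg/h

Total Vd = 5 × 92 = 460.0 L
Loading: fill Vd to C_target → 460.0 L × 9.89 mg/L = 4549 mg
CL = 90 mL/min × 60/1000 = 5.400 L/h
Maintenance infusion rate = CL × Css = 5.400 × 9.89 = 53.41 mg/h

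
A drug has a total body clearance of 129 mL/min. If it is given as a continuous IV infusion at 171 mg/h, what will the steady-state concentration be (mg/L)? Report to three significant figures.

22.1 mg/L

Convert clearance: 129 mL/min × 60 min/h ÷ 1000 mL/L = 7.740 L/h
Css = rate / CL = 171 / 7.740 = 22.09 mg/L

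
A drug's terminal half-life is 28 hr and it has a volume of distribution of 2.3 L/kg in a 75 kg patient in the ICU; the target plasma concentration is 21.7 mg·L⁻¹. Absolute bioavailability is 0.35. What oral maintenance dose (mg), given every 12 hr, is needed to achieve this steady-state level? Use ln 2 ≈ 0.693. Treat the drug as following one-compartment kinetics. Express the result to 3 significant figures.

Vd(total) = 75 kg × 2.3 L/kg = 172.5 L
CL = ln 2 · Vd / t½ = 0.693 × 172.5 / 28 = 4.269 L/h
D = CL × Css × τ / F = 4.269 × 21.7 × 12 / 0.35 = 3176 mg

3180 mg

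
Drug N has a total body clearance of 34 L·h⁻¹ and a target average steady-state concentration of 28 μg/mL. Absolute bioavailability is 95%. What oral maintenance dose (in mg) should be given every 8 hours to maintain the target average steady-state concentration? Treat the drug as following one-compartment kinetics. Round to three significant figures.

At steady state, dose per interval replaces the amount cleared in that interval: F·D/τ = CL·Css.
D = CL × Css × τ / F = 34.00 × 28 × 8 / 0.95 = 8017 mg

8020 mg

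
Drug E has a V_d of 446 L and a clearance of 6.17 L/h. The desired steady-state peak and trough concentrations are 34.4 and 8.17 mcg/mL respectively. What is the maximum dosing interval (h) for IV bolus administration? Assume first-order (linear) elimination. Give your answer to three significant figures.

k = CL / Vd = 6.170 / 446.0 = 0.01383 h⁻¹
Between IV bolus doses, concentration decays as C = C₀·e^(−kτ), so C_peak/C_trough = e^(kτ).
τ_max = ln(C_peak/C_trough) / k = ln(34.4/8.17) / 0.01383 = 1.438 / 0.01383 = 104.0 h

104 h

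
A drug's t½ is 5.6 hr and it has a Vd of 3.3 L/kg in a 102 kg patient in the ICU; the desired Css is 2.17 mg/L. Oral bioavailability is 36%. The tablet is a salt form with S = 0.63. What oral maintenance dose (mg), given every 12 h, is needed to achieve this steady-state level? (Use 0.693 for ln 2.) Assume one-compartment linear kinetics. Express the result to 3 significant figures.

4780 mg

Vd(total) = 102 kg × 3.3 L/kg = 336.6 L
CL = 0.693 × Vd / t½ = 0.693 × 336.6 / 5.6 = 41.65 L/h
D = CL × Css × τ / F / S = 41.65 × 2.17 × 12 / 0.36 / 0.63 = 4782 mg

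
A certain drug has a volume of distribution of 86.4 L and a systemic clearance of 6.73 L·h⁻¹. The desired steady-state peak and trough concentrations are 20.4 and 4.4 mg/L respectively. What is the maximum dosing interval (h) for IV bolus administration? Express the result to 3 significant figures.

k = CL / Vd = 6.730 / 86.40 = 0.07789 h⁻¹
Between IV bolus doses, concentration decays as C = C₀·e^(−kτ), so C_peak/C_trough = e^(kτ).
τ_max = ln(C_peak/C_trough) / k = ln(20.4/4.4) / 0.07789 = 1.534 / 0.07789 = 19.69 h

19.7 h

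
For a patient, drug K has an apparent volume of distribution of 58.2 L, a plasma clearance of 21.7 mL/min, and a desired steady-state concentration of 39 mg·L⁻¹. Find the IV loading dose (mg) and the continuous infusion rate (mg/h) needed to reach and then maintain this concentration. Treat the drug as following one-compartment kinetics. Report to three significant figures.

(a) 2270 mg; (b) 50.8 mg/h

Loading dose = Vd × C = 58.20 × 39 = 2270 mg
CL = 21.7 mL/min = 21.7 × 0.06 = 1.302 L/h
Infusion rate = 1.302 L/h × 39 mg/L = 50.78 mg/h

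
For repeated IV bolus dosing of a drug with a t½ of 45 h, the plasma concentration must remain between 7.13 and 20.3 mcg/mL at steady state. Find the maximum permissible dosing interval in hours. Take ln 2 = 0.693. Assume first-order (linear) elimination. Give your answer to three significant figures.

k = 0.693 / t½ = 0.693 / 45 = 0.01540 h⁻¹
Between IV bolus doses, concentration decays as C = C₀·e^(−kτ), so C_peak/C_trough = e^(kτ).
τ_max = ln(C_peak/C_trough) / k = ln(20.3/7.13) / 0.01540 = 1.046 / 0.01540 = 67.92 h

67.9 h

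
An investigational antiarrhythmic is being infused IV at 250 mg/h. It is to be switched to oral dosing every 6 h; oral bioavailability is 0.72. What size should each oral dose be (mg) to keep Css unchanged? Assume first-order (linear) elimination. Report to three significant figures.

To maintain the same Css, the systemic dosing rate must be unchanged: F·D/τ = infusion rate.
D = rate × τ / F = 250 × 6 / 0.72 = 2083 mg

2080 mg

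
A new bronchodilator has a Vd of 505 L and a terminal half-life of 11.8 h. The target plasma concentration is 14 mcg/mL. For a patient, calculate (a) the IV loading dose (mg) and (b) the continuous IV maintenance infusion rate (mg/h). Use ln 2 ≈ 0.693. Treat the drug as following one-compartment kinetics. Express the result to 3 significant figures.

LD = Vd × C = 505.0 × 14 = 7070 mg
CL = 0.693 × Vd / t½ = 0.693 × 505.0 / 11.8 = 29.66 L/h
Infusion rate = CL × Css = 29.66 × 14 = 415.2 mg/h

(a) 7070 mg; (b) 415 mg/h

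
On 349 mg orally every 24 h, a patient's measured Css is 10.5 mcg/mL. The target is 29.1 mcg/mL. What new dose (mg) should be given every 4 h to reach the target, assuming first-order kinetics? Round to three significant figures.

With linear kinetics, Css is proportional to dose rate (D/τ) at fixed clearance.
D₂ = D₁ × (Css,target / Css,current) × (τ₂/τ₁) = 349 × (29.1/10.5) × (4/24) = 161.2 mg

161 mg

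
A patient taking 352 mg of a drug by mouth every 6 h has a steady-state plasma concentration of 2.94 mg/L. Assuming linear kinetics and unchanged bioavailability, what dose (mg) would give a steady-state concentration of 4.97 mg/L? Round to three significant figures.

595 mg

For first-order elimination, Css ∝ F·D/(CL·τ); F and CL are unchanged, so Css ∝ D/τ.
D₂ = D₁ × (Css,target / Css,current) = 352 × 4.97/2.94 = 595.0 mg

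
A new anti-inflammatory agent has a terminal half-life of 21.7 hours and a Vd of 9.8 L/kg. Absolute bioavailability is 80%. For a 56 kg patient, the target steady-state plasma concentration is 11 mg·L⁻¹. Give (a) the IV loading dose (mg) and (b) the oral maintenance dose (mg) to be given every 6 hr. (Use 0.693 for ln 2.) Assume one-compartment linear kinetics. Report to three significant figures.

(a) 6040 mg; (b) 1450 mg

Vd(total) = 56 kg × 9.8 L/kg = 548.8 L
LD = Vd × C = 548.8 × 11 = 6037 mg
CL = 0.693 × Vd / t½ = 0.693 × 548.8 / 21.7 = 17.53 L/h
D = CL × Css × τ / F = 17.53 × 11 × 6 / 0.8 = 1446 mg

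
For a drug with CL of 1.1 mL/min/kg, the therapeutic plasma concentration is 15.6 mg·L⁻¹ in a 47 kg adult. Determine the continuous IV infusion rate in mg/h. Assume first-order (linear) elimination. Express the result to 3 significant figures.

CL = 1.1 mL/min/kg × 47 kg = 51.70 mL/min = 51.70 × 60/1000 = 3.102 L/h
R₀ = 3.102 × 15.6 = 48.39 mg/h

48.4 mg/h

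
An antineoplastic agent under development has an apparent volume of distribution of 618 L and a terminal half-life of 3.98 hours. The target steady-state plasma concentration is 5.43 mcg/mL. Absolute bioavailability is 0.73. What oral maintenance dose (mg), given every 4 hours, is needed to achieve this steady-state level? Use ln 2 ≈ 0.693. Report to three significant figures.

k = 0.693/3.98 = 0.1741 h⁻¹, so CL = k·Vd = 0.1741 × 618.0 = 107.6 L/h
D = CL × Css × τ / F = 107.6 × 5.43 × 4 / 0.73 = 3201 mg

3200 mg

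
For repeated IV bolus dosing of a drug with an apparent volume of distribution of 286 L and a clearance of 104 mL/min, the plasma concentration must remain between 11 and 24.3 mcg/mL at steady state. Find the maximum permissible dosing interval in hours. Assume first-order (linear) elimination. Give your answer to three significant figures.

36.3 h

CL = 104 mL/min × 60/1000 = 6.240 L/h
k = CL / Vd = 6.240 / 286.0 = 0.02182 h⁻¹
Between IV bolus doses, concentration decays as C = C₀·e^(−kτ), so C_peak/C_trough = e^(kτ).
τ_max = ln(C_peak/C_trough) / k = ln(24.3/11) / 0.02182 = 0.7926 / 0.02182 = 36.32 h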